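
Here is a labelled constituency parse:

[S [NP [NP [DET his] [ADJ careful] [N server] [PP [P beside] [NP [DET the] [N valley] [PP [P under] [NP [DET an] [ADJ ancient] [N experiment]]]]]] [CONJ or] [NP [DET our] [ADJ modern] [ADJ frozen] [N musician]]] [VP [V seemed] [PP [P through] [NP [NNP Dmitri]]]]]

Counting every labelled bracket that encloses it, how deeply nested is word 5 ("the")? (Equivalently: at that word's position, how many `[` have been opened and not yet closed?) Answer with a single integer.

Path from the root down to the word: S → NP → NP → PP → NP → DET. That is 6 enclosing brackets.

6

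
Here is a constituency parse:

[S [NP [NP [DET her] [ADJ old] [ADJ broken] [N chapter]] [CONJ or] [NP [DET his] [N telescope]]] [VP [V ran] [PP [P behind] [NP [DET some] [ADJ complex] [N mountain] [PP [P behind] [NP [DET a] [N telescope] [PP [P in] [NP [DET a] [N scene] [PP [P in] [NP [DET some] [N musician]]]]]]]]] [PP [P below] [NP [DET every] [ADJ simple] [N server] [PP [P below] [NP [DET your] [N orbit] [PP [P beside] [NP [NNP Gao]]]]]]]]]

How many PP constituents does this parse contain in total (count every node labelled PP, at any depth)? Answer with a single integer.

7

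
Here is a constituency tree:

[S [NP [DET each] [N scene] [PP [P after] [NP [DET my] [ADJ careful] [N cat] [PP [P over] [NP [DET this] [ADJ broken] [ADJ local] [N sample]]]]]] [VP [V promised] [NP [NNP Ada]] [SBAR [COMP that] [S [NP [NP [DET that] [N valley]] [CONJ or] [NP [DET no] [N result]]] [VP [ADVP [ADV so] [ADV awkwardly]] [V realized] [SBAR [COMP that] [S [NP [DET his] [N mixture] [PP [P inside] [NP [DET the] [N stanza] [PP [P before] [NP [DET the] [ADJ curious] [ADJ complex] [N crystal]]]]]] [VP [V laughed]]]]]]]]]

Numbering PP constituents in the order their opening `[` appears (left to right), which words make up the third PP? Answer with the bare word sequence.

inside the stanza before the curious complex crystal

In left-to-right order the PP constituents are "after my careful cat over this broken local sample"; "over this broken local sample"; "inside the stanza before the curious complex crystal"; "before the curious complex crystal". Number 3 is "inside the stanza before the curious complex crystal".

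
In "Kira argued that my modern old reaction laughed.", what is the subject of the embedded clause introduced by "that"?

my modern old reaction

The subject of the embedded clause introduced by "that" is the NP immediately before the verb "laughed": "my modern old reaction".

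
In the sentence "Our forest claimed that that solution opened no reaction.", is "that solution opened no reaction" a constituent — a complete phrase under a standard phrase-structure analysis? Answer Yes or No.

Yes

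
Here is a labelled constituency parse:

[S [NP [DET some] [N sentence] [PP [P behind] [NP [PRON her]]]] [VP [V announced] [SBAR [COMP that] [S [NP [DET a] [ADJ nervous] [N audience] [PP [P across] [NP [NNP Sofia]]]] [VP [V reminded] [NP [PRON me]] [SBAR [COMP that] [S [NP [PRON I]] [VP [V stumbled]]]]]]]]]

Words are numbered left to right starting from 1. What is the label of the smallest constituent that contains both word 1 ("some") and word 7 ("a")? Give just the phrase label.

S

Word 1 lies under S → NP → DET; word 7 lies under S → VP → SBAR → S → NP → DET. The lowest shared node is the S.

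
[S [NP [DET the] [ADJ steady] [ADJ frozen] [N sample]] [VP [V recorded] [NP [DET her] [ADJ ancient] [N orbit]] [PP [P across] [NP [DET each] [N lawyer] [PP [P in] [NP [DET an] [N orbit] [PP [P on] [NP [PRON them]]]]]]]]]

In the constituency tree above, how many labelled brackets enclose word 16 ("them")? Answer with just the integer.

9

The word sits inside PRON, which is inside NP, inside PP, inside NP, inside PP, inside NP, inside PP, inside VP, inside S — 9 brackets in all.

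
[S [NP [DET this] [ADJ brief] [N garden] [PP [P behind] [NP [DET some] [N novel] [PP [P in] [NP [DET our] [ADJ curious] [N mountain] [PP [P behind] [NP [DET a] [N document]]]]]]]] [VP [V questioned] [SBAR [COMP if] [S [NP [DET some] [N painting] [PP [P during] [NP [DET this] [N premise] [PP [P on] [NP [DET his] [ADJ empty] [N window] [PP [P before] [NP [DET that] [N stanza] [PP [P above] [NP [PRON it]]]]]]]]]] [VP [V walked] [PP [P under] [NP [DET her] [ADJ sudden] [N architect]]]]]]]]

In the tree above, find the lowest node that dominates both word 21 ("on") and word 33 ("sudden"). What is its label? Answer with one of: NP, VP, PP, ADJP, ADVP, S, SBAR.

Word 21 lies under S → VP → SBAR → S → NP → PP → NP → PP → P; word 33 lies under S → VP → SBAR → S → VP → PP → NP → ADJ. The lowest shared node is the S.

S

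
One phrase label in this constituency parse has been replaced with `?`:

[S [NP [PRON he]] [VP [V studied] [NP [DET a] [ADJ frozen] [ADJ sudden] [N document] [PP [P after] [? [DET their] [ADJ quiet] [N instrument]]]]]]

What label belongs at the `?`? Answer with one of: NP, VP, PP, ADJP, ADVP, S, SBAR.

NP

A constituent whose immediate children are DET 'their', ADJ 'quiet', N 'instrument' is a noun phrase: NP.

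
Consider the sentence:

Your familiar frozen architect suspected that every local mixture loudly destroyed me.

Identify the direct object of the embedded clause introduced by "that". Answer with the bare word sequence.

me

"destroyed" heads the VP of the embedded clause introduced by "that", and "me" is its direct object.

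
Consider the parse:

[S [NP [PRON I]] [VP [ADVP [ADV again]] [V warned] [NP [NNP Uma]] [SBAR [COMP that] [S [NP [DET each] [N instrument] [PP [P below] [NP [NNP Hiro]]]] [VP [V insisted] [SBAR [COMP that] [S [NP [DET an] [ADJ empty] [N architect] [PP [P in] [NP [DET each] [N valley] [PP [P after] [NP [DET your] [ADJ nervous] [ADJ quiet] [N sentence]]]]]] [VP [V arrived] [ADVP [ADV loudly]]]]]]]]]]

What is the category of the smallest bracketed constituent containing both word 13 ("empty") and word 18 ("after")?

Both words fall inside [NP an empty architect in each valley after your nervous quiet sentence] (words 12–22), and no smaller constituent contains them both. Label: NP.

NP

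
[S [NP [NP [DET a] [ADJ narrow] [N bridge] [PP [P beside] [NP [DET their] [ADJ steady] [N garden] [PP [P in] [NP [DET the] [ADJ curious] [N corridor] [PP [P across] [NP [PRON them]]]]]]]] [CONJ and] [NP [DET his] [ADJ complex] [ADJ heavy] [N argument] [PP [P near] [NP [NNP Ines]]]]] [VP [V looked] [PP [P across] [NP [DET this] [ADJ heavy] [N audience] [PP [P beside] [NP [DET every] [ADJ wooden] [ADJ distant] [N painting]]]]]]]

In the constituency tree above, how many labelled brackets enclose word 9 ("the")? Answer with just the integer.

Counting open brackets not yet closed at "the": [S [NP [NP [PP [NP [PP [NP [DET = 8.

8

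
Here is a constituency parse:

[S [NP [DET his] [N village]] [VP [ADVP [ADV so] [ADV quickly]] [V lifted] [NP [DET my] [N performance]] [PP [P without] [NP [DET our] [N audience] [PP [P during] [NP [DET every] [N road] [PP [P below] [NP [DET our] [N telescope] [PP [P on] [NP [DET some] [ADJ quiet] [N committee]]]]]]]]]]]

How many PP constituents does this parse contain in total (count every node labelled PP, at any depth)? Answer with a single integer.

Listing each PP by its span: [PP without our audience during every road below our telescope on some quiet committee]; [PP during every road below our telescope on some quiet committee]; [PP below our telescope on some quiet committee]; [PP on some quiet committee] — that makes 4.

4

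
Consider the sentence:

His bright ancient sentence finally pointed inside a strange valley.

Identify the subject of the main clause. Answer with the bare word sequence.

his bright ancient sentence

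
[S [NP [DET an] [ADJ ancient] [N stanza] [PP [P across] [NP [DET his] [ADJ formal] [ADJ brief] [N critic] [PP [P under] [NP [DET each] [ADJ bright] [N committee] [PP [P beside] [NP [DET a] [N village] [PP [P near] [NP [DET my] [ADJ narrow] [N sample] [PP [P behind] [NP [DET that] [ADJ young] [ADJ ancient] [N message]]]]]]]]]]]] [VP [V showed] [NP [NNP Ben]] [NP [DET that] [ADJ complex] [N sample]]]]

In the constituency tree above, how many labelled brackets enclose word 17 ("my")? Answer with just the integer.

Counting open brackets not yet closed at "my": [S [NP [PP [NP [PP [NP [PP [NP [PP [NP [DET = 11.

11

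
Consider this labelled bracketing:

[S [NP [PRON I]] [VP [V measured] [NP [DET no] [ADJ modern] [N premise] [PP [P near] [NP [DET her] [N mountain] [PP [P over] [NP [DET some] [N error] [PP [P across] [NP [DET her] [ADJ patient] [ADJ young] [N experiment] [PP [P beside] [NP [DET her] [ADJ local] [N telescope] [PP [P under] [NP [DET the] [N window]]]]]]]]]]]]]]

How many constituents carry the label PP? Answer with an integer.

5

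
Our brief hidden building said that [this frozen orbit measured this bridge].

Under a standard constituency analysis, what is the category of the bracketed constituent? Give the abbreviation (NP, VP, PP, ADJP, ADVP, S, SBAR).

S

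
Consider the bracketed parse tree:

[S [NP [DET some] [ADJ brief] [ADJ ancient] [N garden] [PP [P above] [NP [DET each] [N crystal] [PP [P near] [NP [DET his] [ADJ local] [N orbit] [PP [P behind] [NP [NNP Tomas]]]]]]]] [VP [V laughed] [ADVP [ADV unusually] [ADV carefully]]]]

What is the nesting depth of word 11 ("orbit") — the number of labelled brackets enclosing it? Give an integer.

The word sits inside N, which is inside NP, inside PP, inside NP, inside PP, inside NP, inside S — 7 brackets in all.

7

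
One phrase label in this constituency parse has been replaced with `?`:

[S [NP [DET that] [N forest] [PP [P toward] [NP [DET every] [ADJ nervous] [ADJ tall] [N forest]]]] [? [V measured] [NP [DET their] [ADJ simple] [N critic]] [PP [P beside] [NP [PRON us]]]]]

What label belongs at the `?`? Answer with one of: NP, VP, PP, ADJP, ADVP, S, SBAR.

VP

Looking at what the `?` directly dominates — V 'measured', NP, PP — this is a verb phrase (VP).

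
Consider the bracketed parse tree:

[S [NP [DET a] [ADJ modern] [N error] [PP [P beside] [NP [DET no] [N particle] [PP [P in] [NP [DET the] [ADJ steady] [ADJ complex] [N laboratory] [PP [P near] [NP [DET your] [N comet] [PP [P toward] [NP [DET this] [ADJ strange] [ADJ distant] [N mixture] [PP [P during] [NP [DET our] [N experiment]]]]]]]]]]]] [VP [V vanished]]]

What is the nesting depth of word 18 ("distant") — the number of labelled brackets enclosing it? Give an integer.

11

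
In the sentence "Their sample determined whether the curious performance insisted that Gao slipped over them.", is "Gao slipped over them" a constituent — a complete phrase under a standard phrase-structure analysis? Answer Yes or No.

"Gao slipped over them" is exactly the clause [S Gao slipped over them], a complete constituent.

Yes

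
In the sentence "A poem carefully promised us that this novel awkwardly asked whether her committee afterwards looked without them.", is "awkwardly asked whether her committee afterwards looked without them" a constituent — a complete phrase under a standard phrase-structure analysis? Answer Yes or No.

Yes

These words form the whole verb phrase headed by "asked", so yes — one constituent.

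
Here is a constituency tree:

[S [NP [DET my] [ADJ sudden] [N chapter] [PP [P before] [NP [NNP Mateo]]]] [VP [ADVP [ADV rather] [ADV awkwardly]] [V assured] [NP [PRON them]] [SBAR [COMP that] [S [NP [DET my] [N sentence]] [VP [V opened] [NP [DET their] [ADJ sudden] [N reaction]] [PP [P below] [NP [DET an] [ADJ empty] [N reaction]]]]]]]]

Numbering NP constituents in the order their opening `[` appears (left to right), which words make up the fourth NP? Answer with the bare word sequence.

my sentence

Opening `[NP` markers occur at word positions 1, 5, 9, 11, 14, 18; the fourth of these opens the constituent [NP my sentence].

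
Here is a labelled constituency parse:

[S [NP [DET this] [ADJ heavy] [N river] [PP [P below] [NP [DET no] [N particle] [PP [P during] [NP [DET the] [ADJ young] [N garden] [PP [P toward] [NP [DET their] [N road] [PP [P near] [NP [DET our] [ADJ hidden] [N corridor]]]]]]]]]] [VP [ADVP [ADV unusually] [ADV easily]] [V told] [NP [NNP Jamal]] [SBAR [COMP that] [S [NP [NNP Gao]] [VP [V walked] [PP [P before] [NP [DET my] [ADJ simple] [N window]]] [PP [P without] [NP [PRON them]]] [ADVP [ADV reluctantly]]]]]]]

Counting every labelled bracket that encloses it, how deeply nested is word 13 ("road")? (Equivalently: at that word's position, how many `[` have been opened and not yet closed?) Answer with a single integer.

9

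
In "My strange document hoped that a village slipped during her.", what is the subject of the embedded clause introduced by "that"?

a village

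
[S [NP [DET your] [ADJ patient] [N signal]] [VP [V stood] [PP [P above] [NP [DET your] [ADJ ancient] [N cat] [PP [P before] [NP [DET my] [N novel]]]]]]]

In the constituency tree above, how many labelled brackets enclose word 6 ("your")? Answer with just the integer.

5

Counting open brackets not yet closed at "your": [S [VP [PP [NP [DET = 5.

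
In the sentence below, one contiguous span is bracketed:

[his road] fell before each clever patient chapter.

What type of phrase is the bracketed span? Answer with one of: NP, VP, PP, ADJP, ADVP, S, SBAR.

"road" is the head of the bracketed span, so the span is a noun phrase: NP.

NP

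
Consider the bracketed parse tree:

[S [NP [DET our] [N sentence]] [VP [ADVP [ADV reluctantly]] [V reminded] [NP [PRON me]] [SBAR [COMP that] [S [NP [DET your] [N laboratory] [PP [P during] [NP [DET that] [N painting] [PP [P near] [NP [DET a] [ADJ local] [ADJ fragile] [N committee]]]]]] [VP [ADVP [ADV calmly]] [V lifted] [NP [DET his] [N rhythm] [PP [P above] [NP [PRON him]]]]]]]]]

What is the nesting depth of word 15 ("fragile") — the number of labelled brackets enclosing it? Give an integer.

10

Counting open brackets not yet closed at "fragile": [S [VP [SBAR [S [NP [PP [NP [PP [NP [ADJ = 10.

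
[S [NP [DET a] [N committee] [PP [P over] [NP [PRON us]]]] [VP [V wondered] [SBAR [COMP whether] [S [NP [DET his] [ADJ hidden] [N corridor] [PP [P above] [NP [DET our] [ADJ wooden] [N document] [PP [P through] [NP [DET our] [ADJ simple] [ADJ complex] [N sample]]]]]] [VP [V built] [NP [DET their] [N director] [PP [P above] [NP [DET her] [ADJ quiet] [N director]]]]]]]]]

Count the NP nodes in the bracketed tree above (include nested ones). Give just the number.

The NP constituents are: [NP a committee over us]; [NP us]; [NP his hidden corridor above our wooden document through our simple complex sample]; [NP our wooden document through our simple complex sample]; [NP our simple complex sample]; [NP their director above her quiet director] …. Total: 7.

7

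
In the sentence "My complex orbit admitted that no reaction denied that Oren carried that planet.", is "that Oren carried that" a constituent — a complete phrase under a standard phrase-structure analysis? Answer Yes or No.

No

The sequence begins inside the complementizer "that" and ends inside the clause "Oren carried that planet"; it crosses a phrase boundary, so no single node in the tree spans exactly those words.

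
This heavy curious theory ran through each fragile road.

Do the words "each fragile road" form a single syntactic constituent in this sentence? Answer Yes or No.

Yes

The sequence corresponds to a single NP node — the noun phrase "each fragile road".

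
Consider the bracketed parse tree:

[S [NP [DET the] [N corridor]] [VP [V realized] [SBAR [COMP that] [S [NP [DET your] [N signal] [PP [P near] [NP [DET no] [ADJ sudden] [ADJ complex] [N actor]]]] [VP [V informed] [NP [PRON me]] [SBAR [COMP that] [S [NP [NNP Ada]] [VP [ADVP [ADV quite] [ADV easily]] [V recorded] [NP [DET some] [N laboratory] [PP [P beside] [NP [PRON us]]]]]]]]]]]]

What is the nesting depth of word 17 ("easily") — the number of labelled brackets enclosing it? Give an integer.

10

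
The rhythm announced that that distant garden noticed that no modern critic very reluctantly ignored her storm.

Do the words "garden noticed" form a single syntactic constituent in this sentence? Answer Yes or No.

The smallest constituent containing the whole sequence is the clause [S that distant garden noticed that no modern critic very reluctantly ignored her storm], but the sequence is only part of it — it straddles the boundary between noun phrase "that distant garden" and verb phrase "noticed that no modern critic very reluctantly ignored her storm".

No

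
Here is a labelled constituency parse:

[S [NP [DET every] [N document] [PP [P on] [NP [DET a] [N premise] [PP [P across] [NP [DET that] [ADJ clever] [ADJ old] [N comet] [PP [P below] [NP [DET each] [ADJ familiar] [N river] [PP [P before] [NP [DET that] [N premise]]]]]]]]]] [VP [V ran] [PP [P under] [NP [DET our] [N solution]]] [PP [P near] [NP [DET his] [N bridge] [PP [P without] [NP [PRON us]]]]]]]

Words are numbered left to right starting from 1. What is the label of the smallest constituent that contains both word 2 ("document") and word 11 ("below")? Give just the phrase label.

NP

Both words fall inside [NP every document on a premise across that clever old comet below each familiar river before that premise] (words 1–17), and no smaller constituent contains them both. Label: NP.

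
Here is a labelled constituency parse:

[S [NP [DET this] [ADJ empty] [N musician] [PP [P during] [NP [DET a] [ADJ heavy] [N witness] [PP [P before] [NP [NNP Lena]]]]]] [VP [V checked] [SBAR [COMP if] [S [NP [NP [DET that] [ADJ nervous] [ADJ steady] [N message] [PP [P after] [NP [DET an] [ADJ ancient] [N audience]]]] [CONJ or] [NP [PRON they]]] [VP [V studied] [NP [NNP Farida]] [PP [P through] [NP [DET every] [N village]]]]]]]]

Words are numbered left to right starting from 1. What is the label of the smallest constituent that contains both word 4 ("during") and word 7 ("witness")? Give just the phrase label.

PP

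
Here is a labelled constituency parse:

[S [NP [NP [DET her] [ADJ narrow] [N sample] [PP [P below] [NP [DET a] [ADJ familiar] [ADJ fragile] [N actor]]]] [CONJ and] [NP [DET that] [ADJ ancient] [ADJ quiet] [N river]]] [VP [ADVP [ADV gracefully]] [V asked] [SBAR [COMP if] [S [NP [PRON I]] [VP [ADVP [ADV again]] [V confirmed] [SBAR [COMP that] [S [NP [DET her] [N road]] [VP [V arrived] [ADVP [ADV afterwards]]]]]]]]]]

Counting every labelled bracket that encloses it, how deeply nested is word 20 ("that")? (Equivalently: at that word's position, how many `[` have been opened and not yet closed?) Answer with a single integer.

Counting open brackets not yet closed at "that": [S [VP [SBAR [S [VP [SBAR [COMP = 7.

7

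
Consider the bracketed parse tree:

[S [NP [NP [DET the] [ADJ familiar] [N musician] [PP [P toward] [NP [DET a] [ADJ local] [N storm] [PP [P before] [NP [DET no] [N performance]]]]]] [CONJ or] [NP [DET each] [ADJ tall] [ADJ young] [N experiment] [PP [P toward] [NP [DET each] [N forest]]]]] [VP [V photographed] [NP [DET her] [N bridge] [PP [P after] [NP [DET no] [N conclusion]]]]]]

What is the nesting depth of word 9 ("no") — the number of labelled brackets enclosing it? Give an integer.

8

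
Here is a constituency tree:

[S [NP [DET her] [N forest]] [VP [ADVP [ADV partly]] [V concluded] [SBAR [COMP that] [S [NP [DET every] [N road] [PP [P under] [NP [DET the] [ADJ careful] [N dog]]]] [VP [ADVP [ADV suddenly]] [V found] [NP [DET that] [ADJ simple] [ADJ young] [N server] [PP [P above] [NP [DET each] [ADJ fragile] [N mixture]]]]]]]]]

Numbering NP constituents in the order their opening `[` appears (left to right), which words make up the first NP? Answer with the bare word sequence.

her forest

In left-to-right order the NP constituents are "her forest"; "every road under the careful dog"; "the careful dog"; "that simple young server above each fragile mixture"; "each fragile mixture". Number 1 is "her forest".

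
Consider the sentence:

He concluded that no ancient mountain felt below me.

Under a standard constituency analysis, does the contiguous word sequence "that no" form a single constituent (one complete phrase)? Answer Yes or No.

No

The smallest constituent containing the whole sequence is the subordinate clause [SBAR that no ancient mountain felt below me], but the sequence is only part of it — it straddles the boundary between complementizer "that" and clause "no ancient mountain felt below me".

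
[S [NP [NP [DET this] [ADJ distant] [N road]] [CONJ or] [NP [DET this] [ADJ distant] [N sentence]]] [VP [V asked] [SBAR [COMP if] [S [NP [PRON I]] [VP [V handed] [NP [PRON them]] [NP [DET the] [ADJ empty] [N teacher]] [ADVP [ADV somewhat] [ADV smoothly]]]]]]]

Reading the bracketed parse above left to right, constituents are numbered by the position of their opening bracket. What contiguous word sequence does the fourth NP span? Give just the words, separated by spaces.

I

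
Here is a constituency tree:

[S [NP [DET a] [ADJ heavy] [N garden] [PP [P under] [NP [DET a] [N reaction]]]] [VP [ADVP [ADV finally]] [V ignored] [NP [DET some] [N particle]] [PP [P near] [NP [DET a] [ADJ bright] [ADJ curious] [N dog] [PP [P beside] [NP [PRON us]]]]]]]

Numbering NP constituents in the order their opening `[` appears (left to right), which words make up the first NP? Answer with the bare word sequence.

The NP opening brackets appear, in order, over: "a heavy garden under a reaction"; "a reaction"; "some particle"; "a bright curious dog beside us"; "us". The first one spans "a heavy garden under a reaction".

a heavy garden under a reaction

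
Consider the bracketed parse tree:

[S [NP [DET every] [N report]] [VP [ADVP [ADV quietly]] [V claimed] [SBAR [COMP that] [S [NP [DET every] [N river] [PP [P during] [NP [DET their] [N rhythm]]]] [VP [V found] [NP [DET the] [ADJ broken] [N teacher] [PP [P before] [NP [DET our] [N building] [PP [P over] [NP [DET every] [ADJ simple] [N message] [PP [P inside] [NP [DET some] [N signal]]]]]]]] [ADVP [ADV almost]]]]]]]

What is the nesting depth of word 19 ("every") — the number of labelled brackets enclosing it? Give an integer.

Path from the root down to the word: S → VP → SBAR → S → VP → NP → PP → NP → PP → NP → DET. That is 11 enclosing brackets.

11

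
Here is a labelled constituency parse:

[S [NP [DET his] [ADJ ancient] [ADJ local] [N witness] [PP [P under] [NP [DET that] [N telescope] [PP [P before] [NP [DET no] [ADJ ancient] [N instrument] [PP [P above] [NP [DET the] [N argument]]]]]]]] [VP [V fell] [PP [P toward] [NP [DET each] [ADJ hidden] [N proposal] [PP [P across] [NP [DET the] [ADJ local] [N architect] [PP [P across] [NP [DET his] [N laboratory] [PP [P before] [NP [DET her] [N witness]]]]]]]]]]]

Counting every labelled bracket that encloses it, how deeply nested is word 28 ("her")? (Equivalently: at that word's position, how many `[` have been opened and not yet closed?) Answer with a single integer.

11

Path from the root down to the word: S → VP → PP → NP → PP → NP → PP → NP → PP → NP → DET. That is 11 enclosing brackets.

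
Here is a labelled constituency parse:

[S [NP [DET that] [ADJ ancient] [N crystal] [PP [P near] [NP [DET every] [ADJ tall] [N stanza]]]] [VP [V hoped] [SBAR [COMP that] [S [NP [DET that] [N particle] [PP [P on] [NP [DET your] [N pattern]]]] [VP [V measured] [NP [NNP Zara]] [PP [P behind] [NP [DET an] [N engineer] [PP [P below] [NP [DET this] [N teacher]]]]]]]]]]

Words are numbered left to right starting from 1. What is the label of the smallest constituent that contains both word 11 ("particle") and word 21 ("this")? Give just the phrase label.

S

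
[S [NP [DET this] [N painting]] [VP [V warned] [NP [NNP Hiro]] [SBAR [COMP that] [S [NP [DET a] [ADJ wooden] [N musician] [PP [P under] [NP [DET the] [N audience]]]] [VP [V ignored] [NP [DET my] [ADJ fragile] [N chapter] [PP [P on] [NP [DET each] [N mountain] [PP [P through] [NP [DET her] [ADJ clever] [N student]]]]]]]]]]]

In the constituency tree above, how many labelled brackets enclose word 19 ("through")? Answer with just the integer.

10

The word sits inside P, which is inside PP, inside NP, inside PP, inside NP, inside VP, inside S, inside SBAR, inside VP, inside S — 10 brackets in all.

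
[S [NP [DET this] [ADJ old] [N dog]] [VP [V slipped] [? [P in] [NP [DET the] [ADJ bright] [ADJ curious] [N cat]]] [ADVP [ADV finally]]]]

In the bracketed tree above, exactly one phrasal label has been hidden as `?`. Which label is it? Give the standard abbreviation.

PP

A constituent whose immediate children are P 'in', NP is a prepositional phrase: PP.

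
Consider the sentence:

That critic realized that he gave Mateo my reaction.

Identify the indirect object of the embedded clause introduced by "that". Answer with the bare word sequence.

"gave" heads the VP of the embedded clause introduced by "that", and "Mateo" is its indirect object.

Mateo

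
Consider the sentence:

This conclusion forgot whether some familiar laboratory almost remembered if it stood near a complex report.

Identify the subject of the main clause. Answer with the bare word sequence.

this conclusion

"this conclusion" is the NP that combines with the VP headed by "forgot" to form the main clause — the subject.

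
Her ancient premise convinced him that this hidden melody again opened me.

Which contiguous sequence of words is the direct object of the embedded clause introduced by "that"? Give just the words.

me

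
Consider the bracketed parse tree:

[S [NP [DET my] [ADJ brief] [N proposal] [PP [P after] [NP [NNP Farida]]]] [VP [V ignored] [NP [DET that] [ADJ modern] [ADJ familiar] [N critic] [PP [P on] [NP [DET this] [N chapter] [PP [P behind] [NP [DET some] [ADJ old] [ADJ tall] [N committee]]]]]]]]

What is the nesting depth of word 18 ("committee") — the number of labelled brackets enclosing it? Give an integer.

8

The word sits inside N, which is inside NP, inside PP, inside NP, inside PP, inside NP, inside VP, inside S — 8 brackets in all.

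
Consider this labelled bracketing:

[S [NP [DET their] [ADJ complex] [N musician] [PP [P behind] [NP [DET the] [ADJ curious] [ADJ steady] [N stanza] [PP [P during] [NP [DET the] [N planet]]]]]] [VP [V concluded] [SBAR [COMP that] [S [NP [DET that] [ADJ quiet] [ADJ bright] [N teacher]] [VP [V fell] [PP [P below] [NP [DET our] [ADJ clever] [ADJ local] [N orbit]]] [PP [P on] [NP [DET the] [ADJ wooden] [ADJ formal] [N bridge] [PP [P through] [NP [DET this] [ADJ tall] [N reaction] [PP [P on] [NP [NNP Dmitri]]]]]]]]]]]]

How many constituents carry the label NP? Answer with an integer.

8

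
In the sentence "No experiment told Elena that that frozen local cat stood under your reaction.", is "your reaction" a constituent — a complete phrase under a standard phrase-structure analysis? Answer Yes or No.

Yes

"your reaction" is exactly the noun phrase [NP your reaction], a complete constituent.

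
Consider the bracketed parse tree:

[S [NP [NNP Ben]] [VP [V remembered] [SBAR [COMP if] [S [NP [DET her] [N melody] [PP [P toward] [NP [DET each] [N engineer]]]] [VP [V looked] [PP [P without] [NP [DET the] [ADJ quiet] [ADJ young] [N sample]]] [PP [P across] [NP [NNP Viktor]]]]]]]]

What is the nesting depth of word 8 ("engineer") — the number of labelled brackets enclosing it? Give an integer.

8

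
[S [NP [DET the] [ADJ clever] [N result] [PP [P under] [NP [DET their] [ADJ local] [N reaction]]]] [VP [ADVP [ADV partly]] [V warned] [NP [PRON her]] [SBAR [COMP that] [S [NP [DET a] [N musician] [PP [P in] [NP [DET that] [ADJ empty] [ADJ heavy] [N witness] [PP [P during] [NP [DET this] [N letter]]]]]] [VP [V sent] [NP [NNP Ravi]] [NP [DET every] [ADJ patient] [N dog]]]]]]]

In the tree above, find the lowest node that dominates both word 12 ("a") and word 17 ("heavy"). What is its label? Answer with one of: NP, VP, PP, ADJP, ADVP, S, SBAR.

NP

Word 12 lies under S → VP → SBAR → S → NP → DET; word 17 lies under S → VP → SBAR → S → NP → PP → NP → ADJ. The lowest shared node is the NP.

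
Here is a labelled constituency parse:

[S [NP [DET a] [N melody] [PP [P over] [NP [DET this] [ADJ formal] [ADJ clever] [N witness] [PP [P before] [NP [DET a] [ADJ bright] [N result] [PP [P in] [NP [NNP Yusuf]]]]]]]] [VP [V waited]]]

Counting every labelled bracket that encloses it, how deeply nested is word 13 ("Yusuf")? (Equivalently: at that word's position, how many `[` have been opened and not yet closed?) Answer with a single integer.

Counting open brackets not yet closed at "Yusuf": [S [NP [PP [NP [PP [NP [PP [NP [NNP = 9.

9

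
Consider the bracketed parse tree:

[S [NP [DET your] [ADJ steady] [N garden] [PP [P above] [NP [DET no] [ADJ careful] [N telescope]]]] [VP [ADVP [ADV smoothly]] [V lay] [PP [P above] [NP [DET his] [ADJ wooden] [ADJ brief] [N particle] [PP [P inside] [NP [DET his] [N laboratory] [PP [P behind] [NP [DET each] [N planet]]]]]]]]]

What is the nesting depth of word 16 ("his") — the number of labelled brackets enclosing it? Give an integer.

7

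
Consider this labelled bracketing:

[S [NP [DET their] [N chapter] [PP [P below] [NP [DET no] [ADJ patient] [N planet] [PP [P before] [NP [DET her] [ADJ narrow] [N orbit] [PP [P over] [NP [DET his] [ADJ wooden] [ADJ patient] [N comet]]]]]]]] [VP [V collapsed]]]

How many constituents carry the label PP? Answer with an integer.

3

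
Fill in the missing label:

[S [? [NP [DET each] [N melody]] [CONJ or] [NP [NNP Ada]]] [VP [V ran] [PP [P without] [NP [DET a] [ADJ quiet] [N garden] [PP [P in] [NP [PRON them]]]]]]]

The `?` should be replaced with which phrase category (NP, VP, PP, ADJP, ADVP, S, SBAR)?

NP

Looking at what the `?` directly dominates — NP, CONJ 'or', NP — this is a noun phrase (NP).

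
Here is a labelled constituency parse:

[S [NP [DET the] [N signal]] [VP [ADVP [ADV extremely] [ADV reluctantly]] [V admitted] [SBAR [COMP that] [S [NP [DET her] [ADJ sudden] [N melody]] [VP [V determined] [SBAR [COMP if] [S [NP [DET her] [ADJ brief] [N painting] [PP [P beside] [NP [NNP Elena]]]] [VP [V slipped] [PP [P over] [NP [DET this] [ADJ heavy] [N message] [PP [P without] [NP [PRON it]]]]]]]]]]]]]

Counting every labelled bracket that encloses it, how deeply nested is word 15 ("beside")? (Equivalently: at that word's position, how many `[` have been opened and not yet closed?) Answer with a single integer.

10

The word sits inside P, which is inside PP, inside NP, inside S, inside SBAR, inside VP, inside S, inside SBAR, inside VP, inside S — 10 brackets in all.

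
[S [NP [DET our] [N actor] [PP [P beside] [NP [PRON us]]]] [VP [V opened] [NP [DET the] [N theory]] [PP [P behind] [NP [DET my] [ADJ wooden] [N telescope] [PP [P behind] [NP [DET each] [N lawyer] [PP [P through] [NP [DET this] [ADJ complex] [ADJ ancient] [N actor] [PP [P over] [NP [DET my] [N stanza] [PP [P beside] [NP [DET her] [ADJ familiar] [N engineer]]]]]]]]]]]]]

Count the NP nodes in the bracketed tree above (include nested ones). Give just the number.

8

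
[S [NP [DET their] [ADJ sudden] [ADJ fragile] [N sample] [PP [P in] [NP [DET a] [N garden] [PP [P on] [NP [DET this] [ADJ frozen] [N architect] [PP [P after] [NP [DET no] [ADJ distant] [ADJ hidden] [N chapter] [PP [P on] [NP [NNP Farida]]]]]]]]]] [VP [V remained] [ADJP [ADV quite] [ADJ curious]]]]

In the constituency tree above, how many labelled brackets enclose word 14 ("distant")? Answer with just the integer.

Path from the root down to the word: S → NP → PP → NP → PP → NP → PP → NP → ADJ. That is 9 enclosing brackets.

9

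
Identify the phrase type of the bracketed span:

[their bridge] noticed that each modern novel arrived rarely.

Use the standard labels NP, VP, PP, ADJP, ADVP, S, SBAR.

"bridge" is the head of the bracketed span, so the span is a noun phrase: NP.

NP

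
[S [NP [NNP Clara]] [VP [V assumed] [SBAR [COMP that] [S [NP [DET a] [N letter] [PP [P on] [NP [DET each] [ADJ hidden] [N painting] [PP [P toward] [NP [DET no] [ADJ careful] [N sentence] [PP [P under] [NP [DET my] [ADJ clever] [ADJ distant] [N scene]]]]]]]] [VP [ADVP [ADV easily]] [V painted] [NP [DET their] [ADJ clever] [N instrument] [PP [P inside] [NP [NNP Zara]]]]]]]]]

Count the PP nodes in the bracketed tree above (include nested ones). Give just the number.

Listing each PP by its span: [PP on each hidden painting toward no careful sentence under my clever distant scene]; [PP toward no careful sentence under my clever distant scene]; [PP under my clever distant scene]; [PP inside Zara] — that makes 4.

4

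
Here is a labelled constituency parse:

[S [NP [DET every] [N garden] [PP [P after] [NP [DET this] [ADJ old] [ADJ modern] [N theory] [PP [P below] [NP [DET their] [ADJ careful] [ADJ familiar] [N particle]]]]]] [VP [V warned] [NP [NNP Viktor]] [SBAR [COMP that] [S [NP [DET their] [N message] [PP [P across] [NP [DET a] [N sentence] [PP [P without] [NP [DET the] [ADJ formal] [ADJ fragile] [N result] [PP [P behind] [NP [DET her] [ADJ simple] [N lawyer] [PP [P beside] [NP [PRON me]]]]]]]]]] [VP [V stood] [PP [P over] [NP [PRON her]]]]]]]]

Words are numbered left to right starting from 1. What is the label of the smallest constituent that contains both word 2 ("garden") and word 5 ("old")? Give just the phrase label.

NP

The smallest bracket enclosing both words is [NP every garden after this old modern theory below their careful familiar particle], so the label is NP.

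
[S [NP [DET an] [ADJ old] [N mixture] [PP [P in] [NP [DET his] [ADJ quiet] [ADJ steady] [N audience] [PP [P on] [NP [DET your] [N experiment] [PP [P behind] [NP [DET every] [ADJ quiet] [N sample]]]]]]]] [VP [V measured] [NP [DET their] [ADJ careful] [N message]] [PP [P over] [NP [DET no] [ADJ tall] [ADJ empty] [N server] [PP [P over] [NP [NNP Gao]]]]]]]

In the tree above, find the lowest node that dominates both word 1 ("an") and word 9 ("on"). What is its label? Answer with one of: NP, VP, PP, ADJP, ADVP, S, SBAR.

The smallest bracket enclosing both words is [NP an old mixture in his quiet steady audience on your experiment behind every quiet sample], so the label is NP.

NP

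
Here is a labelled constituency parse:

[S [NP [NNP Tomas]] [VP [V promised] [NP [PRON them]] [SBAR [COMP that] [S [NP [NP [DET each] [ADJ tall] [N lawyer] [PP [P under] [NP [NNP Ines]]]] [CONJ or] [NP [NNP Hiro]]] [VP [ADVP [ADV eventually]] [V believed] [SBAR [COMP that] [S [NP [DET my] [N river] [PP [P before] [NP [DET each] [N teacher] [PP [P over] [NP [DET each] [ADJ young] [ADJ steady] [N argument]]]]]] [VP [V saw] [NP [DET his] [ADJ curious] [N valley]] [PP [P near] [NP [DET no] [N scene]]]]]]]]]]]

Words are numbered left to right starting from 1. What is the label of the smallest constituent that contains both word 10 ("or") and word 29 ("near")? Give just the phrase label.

The smallest bracket enclosing both words is [S each tall lawyer under Ines or Hiro eventually believed that my river before each teacher over each young steady argument saw his curious valley near no scene], so the label is S.

S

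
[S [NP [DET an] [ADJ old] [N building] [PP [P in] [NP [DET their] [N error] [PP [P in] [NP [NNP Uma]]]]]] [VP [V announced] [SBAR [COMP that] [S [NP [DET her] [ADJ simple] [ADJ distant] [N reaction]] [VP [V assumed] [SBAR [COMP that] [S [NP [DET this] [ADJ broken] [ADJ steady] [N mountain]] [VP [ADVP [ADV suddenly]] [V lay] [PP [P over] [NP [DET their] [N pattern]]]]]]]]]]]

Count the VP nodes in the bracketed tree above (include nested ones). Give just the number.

3

Listing each VP by its span: [VP announced that her simple distant reaction assumed that this broken steady mountain suddenly lay over their pattern]; [VP assumed that this broken steady mountain suddenly lay over their pattern]; [VP suddenly lay over their pattern] — that makes 3.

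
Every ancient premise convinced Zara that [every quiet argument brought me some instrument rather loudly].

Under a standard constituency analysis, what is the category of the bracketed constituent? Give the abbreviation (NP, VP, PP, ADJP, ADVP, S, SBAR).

The bracketed span "every quiet argument brought me some instrument rather loudly" is headed by "brought", making it a clause (S).

S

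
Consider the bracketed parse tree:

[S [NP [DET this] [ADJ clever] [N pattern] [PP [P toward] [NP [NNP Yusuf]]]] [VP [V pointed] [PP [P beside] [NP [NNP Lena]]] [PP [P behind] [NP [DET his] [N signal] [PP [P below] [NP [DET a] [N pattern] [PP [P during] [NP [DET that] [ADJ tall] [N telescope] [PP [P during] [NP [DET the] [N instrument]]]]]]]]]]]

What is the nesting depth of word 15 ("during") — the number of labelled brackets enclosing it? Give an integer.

Counting open brackets not yet closed at "during": [S [VP [PP [NP [PP [NP [PP [P = 8.

8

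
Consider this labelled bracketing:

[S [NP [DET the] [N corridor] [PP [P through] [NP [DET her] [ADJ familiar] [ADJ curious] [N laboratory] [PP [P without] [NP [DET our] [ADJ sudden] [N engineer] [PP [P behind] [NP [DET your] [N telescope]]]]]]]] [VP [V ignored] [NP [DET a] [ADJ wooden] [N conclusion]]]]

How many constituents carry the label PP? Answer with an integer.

3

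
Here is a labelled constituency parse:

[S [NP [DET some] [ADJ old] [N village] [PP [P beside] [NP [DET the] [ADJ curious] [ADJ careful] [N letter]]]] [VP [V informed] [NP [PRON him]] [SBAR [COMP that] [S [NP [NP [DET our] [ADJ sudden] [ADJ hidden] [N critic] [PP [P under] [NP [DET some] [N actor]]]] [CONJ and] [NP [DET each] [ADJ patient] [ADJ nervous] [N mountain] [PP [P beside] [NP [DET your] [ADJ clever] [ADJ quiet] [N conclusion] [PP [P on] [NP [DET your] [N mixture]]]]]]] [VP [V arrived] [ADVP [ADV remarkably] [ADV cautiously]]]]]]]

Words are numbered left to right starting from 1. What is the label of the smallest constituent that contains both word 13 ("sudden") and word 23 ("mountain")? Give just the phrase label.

NP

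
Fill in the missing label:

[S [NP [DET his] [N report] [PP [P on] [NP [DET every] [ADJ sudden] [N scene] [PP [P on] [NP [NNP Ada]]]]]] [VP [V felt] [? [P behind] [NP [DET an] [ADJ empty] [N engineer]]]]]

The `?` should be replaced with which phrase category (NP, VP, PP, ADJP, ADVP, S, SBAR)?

PP

A constituent whose immediate children are P 'behind', NP is a prepositional phrase: PP.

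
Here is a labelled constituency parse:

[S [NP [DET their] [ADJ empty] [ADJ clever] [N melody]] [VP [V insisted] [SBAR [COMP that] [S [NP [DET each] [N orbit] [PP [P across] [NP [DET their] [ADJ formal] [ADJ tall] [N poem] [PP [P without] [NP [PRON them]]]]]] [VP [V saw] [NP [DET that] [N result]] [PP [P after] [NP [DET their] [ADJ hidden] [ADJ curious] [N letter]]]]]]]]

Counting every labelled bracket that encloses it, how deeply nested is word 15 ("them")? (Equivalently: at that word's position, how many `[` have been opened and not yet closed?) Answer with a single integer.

Path from the root down to the word: S → VP → SBAR → S → NP → PP → NP → PP → NP → PRON. That is 10 enclosing brackets.

10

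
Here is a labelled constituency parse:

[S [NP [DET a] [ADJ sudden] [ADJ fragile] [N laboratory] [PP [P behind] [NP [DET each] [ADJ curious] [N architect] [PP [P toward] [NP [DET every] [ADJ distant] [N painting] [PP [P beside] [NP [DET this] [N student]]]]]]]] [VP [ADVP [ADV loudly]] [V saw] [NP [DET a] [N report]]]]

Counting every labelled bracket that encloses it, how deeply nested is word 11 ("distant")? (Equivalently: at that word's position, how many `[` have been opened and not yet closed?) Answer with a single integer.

7

Counting open brackets not yet closed at "distant": [S [NP [PP [NP [PP [NP [ADJ = 7.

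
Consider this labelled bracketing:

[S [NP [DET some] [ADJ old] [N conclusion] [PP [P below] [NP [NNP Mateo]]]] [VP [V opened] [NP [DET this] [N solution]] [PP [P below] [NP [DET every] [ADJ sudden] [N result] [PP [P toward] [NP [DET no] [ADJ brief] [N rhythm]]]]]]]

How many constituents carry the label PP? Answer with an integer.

Listing each PP by its span: [PP below Mateo]; [PP below every sudden result toward no brief rhythm]; [PP toward no brief rhythm] — that makes 3.

3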